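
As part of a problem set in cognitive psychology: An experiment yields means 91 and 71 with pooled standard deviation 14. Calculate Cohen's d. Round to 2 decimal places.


Cohen's d = (M1 - M2) / S_pooled
= (91 - 71) / 14
= 20 / 14
= 1.43


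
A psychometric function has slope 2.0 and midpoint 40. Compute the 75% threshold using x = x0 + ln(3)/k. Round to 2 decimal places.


At P = 0.75: 0.75 = 1/(1 + e^(-k*(x-x0)))
Solving: e^(-k*(x-x0)) = 1/3
x = x0 + ln(3)/k
ln(3) = 1.0986
x = 40 + 1.0986/2.0
= 40 + 0.5493
= 40.55


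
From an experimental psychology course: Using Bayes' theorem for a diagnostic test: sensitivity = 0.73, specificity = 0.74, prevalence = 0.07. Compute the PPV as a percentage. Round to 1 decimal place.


PPV = (sens * prev) / (sens * prev + (1-spec) * (1-prev))
Numerator = 0.73 * 0.07 = 0.0511
P(positive and no disease) = (1 - spec) * (1 - prev) = (1 - 0.74) * (1 - 0.07) = 0.2418
Denominator = 0.0511 + 0.2418 = 0.2929
PPV = 0.0511 / 0.2929 = 0.174462
As percentage = 17.4


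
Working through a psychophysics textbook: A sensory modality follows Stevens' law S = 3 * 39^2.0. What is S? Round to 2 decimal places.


S = 3 * 39^2.0
39^2.0 = 1521.0
S = 3 * 1521.0
= 4563.00


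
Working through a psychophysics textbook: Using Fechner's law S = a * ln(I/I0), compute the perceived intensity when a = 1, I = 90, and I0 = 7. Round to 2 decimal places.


S = 1 * ln(90/7)
I/I0 = 12.857143
ln(12.857143) = 2.5539
S = 1 * 2.5539
= 2.55


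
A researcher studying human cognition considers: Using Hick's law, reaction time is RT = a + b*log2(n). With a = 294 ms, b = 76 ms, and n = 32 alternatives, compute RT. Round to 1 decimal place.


RT = 294 + 76 * log2(32)
log2(32) = 5.0
RT = 294 + 76 * 5.0
= 294 + 380.0
= 674.0 ms


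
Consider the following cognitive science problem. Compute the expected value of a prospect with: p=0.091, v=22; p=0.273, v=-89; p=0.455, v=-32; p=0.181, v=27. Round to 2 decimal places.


EU = sum(p_i * v_i)
0.091 * 22 = 2.002
0.273 * -89 = -24.297
0.455 * -32 = -14.56
0.181 * 27 = 4.887
EU = 2.002 + -24.297 + -14.56 + 4.887
= -31.97


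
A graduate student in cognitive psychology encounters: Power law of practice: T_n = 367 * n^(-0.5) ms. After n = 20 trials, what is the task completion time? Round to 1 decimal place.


T_n = 367 * 20^(-0.5)
20^(-0.5) = 0.223607
T_n = 367 * 0.223607
= 82.1 ms


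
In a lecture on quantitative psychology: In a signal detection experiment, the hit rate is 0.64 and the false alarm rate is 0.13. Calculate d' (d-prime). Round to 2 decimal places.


d' = z(HR) - z(FAR)
z(0.64) = 0.3585
z(0.13) = -1.1264
d' = 0.3585 - -1.1264
= 1.48


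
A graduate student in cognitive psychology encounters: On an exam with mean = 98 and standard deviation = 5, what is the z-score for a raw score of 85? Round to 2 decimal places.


z = (X - mu) / sigma
= (85 - 98) / 5
= -13 / 5
= -2.60


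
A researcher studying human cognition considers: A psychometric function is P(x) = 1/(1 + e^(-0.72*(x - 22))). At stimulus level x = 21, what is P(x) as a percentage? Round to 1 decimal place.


P(x) = 1/(1 + e^(-0.72*(21 - 22)))
Exponent = -0.72 * -1 = 0.72
e^(0.72) = 2.054433
P = 1/(1 + 2.054433) = 0.327393
Percentage = 32.7


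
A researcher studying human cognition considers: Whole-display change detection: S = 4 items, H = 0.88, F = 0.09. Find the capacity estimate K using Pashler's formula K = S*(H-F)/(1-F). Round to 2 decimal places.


K = S * (H - F) / (1 - F)
H - F = 0.79
1 - F = 0.91
K = 4 * 0.79 / 0.91
= 3.47


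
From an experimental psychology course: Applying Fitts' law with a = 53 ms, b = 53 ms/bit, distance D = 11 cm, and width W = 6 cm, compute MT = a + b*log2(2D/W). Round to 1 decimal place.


MT = 53 + 53 * log2(2*11/6)
2D/W = 3.666667
log2(3.666667) = 1.8745
MT = 53 + 53 * 1.8745
= 152.3 ms


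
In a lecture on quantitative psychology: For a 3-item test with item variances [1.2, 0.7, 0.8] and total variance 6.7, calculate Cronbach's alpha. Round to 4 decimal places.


alpha = (k/(k-1)) * (1 - sum(s_i^2)/s_total^2)
sum(item variances) = 2.7
k/(k-1) = 3/2 = 1.5
1 - 2.7/6.7 = 1 - 0.402985 = 0.597015
alpha = 1.5 * 0.597015
= 0.8955


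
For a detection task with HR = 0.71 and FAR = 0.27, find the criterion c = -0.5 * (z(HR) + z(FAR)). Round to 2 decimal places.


c = -0.5 * (z(HR) + z(FAR))
z(0.71) = 0.5534
z(0.27) = -0.6128
c = -0.5 * (0.5534 + -0.6128)
= -0.5 * -0.0594
= 0.03


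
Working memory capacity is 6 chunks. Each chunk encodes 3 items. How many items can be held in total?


Total items = chunks * items_per_chunk
= 6 * 3
= 18


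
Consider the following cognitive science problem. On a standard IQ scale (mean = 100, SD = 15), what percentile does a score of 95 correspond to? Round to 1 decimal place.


z = (IQ - mean) / SD
z = (95 - 100) / 15 = -0.3333
Percentile = Phi(-0.3333) * 100
Phi(-0.3333) = 0.369454
= 36.9


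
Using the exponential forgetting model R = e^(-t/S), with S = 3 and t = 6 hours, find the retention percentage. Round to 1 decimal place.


R = e^(-t/S)
-t/S = -6/3 = -2.0
R = e^(-2.0) = 0.135335
Percentage = 0.135335 * 100
= 13.5


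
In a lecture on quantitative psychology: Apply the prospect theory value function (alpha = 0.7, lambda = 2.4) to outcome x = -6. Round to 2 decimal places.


Since x = -6 < 0, use v(x) = -lambda*(-x)^alpha
(-x) = 6
6^0.7 = 3.5051
v(-6) = -2.4 * 3.5051
= -8.41


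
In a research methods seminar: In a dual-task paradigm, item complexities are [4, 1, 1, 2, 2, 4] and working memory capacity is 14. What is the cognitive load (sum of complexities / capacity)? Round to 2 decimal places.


Total complexity = 4 + 1 + 1 + 2 + 2 + 4 = 14
Load = total / capacity = 14 / 14
= 1.00


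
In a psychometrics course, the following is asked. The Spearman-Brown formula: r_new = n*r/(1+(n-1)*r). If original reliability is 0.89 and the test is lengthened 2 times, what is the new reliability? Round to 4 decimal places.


r_new = n*r / (1 + (n-1)*r)
Numerator = 2 * 0.89 = 1.78
Denominator = 1 + 1 * 0.89 = 1.89
r_new = 1.78 / 1.89
= 0.9418


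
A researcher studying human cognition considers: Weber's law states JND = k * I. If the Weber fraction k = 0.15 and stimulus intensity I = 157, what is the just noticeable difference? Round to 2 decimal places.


JND = k * I
JND = 0.15 * 157
= 23.55


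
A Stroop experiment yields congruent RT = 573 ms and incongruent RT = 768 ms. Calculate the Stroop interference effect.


Stroop effect = RT(incongruent) - RT(congruent)
= 768 - 573
= 195 ms


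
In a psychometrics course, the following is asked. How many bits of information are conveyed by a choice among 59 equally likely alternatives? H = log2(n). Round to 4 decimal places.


H = log2(n)
H = log2(59)
= 5.8826


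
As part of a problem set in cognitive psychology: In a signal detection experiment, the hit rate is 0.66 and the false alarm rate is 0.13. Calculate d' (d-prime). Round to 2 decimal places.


d' = z(HR) - z(FAR)
z(0.66) = 0.4125
z(0.13) = -1.1264
d' = 0.4125 - -1.1264
= 1.54


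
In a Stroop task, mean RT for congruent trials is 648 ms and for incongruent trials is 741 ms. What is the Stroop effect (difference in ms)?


Stroop effect = RT(incongruent) - RT(congruent)
= 741 - 648
= 93 ms


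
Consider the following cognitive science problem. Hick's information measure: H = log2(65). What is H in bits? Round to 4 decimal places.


H = log2(n)
H = log2(65)
= 6.0224


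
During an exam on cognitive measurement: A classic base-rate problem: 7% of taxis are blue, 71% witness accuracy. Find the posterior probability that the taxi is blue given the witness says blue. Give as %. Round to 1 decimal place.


P(blue | says blue) = P(says blue | blue)*P(blue) / [P(says blue | blue)*P(blue) + P(says blue | not blue)*P(not blue)]
Numerator = 0.71 * 0.07 = 0.0497
False identification = 0.29 * 0.93 = 0.2697
P = 0.0497 / (0.0497 + 0.2697)
= 0.0497 / 0.3194
As percentage = 15.6


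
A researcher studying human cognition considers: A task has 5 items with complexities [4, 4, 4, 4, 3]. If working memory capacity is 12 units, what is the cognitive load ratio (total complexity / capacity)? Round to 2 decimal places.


Total complexity = 4 + 4 + 4 + 4 + 3 = 19
Load = total / capacity = 19 / 12
= 1.58


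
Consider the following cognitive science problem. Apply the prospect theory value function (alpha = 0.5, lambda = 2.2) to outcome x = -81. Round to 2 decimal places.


Since x = -81 < 0, use v(x) = -lambda*(-x)^alpha
(-x) = 81
81^0.5 = 9.0
v(-81) = -2.2 * 9.0
= -19.80


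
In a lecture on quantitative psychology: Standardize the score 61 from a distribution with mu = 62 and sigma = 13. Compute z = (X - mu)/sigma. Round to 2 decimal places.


z = (X - mu) / sigma
= (61 - 62) / 13
= -1 / 13
= -0.08


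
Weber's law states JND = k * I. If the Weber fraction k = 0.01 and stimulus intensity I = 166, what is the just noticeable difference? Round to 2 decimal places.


JND = k * I
JND = 0.01 * 166
= 1.66


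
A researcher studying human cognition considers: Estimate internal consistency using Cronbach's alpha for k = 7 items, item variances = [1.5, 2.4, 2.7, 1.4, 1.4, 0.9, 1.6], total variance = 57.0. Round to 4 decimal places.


alpha = (k/(k-1)) * (1 - sum(s_i^2)/s_total^2)
sum(item variances) = 11.9
k/(k-1) = 7/6 = 1.166667
1 - 11.9/57.0 = 1 - 0.208772 = 0.791228
alpha = 1.166667 * 0.791228
= 0.9231


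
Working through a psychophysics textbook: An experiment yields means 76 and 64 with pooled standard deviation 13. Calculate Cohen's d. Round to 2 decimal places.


Cohen's d = (M1 - M2) / S_pooled
= (76 - 64) / 13
= 12 / 13
= 0.92


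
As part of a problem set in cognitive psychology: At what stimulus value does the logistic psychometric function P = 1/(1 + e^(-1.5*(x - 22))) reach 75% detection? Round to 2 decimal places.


At P = 0.75: 0.75 = 1/(1 + e^(-k*(x-x0)))
Solving: e^(-k*(x-x0)) = 1/3
x = x0 + ln(3)/k
ln(3) = 1.0986
x = 22 + 1.0986/1.5
= 22 + 0.7324
= 22.73


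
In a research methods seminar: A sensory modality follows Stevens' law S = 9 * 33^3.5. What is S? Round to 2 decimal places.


S = 9 * 33^3.5
33^3.5 = 206442.3478
S = 9 * 206442.3478
= 1857981.13


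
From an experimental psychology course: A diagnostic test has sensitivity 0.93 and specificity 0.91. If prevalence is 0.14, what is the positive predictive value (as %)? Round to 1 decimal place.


PPV = (sens * prev) / (sens * prev + (1-spec) * (1-prev))
Numerator = 0.93 * 0.14 = 0.1302
P(positive and no disease) = (1 - spec) * (1 - prev) = (1 - 0.91) * (1 - 0.14) = 0.0774
Denominator = 0.1302 + 0.0774 = 0.2076
PPV = 0.1302 / 0.2076 = 0.627168
As percentage = 62.7


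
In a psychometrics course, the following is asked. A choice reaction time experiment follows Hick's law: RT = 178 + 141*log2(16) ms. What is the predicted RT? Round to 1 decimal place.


RT = 178 + 141 * log2(16)
log2(16) = 4.0
RT = 178 + 141 * 4.0
= 178 + 564.0
= 742.0 ms


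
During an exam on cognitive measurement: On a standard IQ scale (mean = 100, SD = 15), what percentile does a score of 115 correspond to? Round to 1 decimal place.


z = (IQ - mean) / SD
z = (115 - 100) / 15 = 1.0
Percentile = Phi(1.0) * 100
Phi(1.0) = 0.841345
= 84.1


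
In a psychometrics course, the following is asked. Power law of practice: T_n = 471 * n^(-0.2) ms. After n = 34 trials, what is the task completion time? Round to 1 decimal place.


T_n = 471 * 34^(-0.2)
34^(-0.2) = 0.493974
T_n = 471 * 0.493974
= 232.7 ms


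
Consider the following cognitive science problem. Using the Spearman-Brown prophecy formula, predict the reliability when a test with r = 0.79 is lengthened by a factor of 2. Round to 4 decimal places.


r_new = n*r / (1 + (n-1)*r)
Numerator = 2 * 0.79 = 1.58
Denominator = 1 + 1 * 0.79 = 1.79
r_new = 1.58 / 1.79
= 0.8827


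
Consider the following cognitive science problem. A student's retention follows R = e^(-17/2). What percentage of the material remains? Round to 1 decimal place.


R = e^(-t/S)
-t/S = -17/2 = -8.5
R = e^(-8.5) = 0.000203
Percentage = 0.000203 * 100
= 0.0


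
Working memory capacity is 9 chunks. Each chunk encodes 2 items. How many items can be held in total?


Total items = chunks * items_per_chunk
= 9 * 2
= 18


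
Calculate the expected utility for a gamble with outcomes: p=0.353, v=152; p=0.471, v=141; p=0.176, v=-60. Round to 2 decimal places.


EU = sum(p_i * v_i)
0.353 * 152 = 53.656
0.471 * 141 = 66.411
0.176 * -60 = -10.56
EU = 53.656 + 66.411 + -10.56
= 109.51


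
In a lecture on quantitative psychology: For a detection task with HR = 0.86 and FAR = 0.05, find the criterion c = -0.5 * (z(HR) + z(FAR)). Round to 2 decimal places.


c = -0.5 * (z(HR) + z(FAR))
z(0.86) = 1.0803
z(0.05) = -1.6449
c = -0.5 * (1.0803 + -1.6449)
= -0.5 * -0.5646
= 0.28


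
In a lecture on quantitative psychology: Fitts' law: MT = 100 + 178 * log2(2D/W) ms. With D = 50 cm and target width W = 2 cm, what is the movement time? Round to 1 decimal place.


MT = 100 + 178 * log2(2*50/2)
2D/W = 50.0
log2(50.0) = 5.6439
MT = 100 + 178 * 5.6439
= 1104.6 ms


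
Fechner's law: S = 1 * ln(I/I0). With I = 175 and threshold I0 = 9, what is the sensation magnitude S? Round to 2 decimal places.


S = 1 * ln(175/9)
I/I0 = 19.444444
ln(19.444444) = 2.9676
S = 1 * 2.9676
= 2.97


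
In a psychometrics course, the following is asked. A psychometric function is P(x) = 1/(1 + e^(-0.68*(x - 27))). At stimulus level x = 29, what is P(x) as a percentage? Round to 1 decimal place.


P(x) = 1/(1 + e^(-0.68*(29 - 27)))
Exponent = -0.68 * 2 = -1.36
e^(-1.36) = 0.256661
P = 1/(1 + 0.256661) = 0.79576
Percentage = 79.6


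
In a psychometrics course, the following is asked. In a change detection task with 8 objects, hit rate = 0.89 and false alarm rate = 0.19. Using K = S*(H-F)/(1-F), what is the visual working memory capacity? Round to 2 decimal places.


K = S * (H - F) / (1 - F)
H - F = 0.7
1 - F = 0.81
K = 8 * 0.7 / 0.81
= 6.91


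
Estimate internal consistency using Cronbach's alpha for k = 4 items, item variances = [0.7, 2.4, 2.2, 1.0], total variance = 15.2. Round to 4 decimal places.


alpha = (k/(k-1)) * (1 - sum(s_i^2)/s_total^2)
sum(item variances) = 6.3
k/(k-1) = 4/3 = 1.333333
1 - 6.3/15.2 = 1 - 0.414474 = 0.585526
alpha = 1.333333 * 0.585526
= 0.7807


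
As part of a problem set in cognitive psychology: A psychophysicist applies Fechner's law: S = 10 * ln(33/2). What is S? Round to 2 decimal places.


S = 10 * ln(33/2)
I/I0 = 16.5
ln(16.5) = 2.8034
S = 10 * 2.8034
= 28.03


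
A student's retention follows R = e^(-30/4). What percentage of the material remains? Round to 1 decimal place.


R = e^(-t/S)
-t/S = -30/4 = -7.5
R = e^(-7.5) = 0.000553
Percentage = 0.000553 * 100
= 0.1


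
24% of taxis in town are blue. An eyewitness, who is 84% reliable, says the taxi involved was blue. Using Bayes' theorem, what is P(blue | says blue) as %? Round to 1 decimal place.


P(blue | says blue) = P(says blue | blue)*P(blue) / [P(says blue | blue)*P(blue) + P(says blue | not blue)*P(not blue)]
Numerator = 0.84 * 0.24 = 0.2016
False identification = 0.16 * 0.76 = 0.1216
P = 0.2016 / (0.2016 + 0.1216)
= 0.2016 / 0.3232
As percentage = 62.4


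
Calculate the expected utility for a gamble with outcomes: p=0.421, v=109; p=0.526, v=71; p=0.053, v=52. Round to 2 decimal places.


EU = sum(p_i * v_i)
0.421 * 109 = 45.889
0.526 * 71 = 37.346
0.053 * 52 = 2.756
EU = 45.889 + 37.346 + 2.756
= 85.99


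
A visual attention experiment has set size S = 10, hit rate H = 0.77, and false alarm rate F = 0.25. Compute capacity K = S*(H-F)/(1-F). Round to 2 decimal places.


K = S * (H - F) / (1 - F)
H - F = 0.52
1 - F = 0.75
K = 10 * 0.52 / 0.75
= 6.93


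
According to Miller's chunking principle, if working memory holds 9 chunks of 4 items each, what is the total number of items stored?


Total items = chunks * items_per_chunk
= 9 * 4
= 36


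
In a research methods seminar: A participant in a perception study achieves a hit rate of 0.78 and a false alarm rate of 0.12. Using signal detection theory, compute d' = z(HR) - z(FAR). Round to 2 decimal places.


d' = z(HR) - z(FAR)
z(0.78) = 0.7722
z(0.12) = -1.175
d' = 0.7722 - -1.175
= 1.95


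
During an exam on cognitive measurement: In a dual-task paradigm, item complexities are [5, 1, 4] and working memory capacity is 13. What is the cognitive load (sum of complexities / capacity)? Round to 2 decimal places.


Total complexity = 5 + 1 + 4 = 10
Load = total / capacity = 10 / 13
= 0.77


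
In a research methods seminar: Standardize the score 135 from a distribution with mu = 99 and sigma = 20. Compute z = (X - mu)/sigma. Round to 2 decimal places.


z = (X - mu) / sigma
= (135 - 99) / 20
= 36 / 20
= 1.80


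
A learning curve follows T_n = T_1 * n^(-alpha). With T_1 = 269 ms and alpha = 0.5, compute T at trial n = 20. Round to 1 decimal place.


T_n = 269 * 20^(-0.5)
20^(-0.5) = 0.223607
T_n = 269 * 0.223607
= 60.2 ms


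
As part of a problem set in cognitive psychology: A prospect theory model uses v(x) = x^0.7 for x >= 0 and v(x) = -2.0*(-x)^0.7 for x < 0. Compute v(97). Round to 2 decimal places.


Since x = 97 >= 0, use v(x) = x^0.7
97^0.7 = 24.589
v(97) = 24.59


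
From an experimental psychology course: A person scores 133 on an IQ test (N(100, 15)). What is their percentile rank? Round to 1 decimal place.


z = (IQ - mean) / SD
z = (133 - 100) / 15 = 2.2
Percentile = Phi(2.2) * 100
Phi(2.2) = 0.986097
= 98.6


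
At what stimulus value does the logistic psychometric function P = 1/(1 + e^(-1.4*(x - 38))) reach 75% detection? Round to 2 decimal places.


At P = 0.75: 0.75 = 1/(1 + e^(-k*(x-x0)))
Solving: e^(-k*(x-x0)) = 1/3
x = x0 + ln(3)/k
ln(3) = 1.0986
x = 38 + 1.0986/1.4
= 38 + 0.7847
= 38.78


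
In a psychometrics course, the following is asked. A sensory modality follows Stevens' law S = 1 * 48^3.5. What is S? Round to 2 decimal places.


S = 1 * 48^3.5
48^3.5 = 766203.8516
S = 1 * 766203.8516
= 766203.85


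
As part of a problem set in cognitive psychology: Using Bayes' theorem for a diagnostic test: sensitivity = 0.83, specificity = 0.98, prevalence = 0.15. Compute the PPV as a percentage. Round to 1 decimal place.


PPV = (sens * prev) / (sens * prev + (1-spec) * (1-prev))
Numerator = 0.83 * 0.15 = 0.1245
P(positive and no disease) = (1 - spec) * (1 - prev) = (1 - 0.98) * (1 - 0.15) = 0.017
Denominator = 0.1245 + 0.017 = 0.1415
PPV = 0.1245 / 0.1415 = 0.879859
As percentage = 88.0


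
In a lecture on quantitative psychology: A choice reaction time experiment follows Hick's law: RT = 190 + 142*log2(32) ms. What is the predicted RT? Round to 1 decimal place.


RT = 190 + 142 * log2(32)
log2(32) = 5.0
RT = 190 + 142 * 5.0
= 190 + 710.0
= 900.0 ms


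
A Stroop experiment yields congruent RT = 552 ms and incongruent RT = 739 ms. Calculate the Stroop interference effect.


Stroop effect = RT(incongruent) - RT(congruent)
= 739 - 552
= 187 ms


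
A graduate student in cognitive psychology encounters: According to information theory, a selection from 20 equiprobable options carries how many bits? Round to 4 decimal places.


H = log2(n)
H = log2(20)
= 4.3219


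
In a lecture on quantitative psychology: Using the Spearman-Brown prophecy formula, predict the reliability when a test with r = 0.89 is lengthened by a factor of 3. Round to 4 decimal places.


r_new = n*r / (1 + (n-1)*r)
Numerator = 3 * 0.89 = 2.67
Denominator = 1 + 2 * 0.89 = 2.78
r_new = 2.67 / 2.78
= 0.9604


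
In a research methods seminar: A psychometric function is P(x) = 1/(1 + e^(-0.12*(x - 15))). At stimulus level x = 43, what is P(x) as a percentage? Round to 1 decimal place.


P(x) = 1/(1 + e^(-0.12*(43 - 15)))
Exponent = -0.12 * 28 = -3.36
e^(-3.36) = 0.034735
P = 1/(1 + 0.034735) = 0.966431
Percentage = 96.6


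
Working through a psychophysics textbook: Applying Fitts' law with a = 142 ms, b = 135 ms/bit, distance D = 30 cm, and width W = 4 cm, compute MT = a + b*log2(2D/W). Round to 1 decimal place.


MT = 142 + 135 * log2(2*30/4)
2D/W = 15.0
log2(15.0) = 3.9069
MT = 142 + 135 * 3.9069
= 669.4 ms


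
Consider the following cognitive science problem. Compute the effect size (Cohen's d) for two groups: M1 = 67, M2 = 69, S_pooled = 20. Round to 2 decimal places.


Cohen's d = (M1 - M2) / S_pooled
= (67 - 69) / 20
= -2 / 20
= -0.10


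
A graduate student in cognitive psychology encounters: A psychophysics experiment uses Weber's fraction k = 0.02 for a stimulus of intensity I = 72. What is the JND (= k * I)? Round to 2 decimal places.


JND = k * I
JND = 0.02 * 72
= 1.44


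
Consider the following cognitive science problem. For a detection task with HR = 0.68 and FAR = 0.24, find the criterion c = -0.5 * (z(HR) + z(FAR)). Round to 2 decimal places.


c = -0.5 * (z(HR) + z(FAR))
z(0.68) = 0.4677
z(0.24) = -0.7063
c = -0.5 * (0.4677 + -0.7063)
= -0.5 * -0.2386
= 0.12


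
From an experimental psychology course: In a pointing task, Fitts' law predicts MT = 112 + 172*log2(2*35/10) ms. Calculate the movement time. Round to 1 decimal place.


MT = 112 + 172 * log2(2*35/10)
2D/W = 7.0
log2(7.0) = 2.8074
MT = 112 + 172 * 2.8074
= 594.9 ms


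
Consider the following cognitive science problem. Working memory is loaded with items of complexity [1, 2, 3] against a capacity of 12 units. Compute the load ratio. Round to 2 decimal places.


Total complexity = 1 + 2 + 3 = 6
Load = total / capacity = 6 / 12
= 0.50


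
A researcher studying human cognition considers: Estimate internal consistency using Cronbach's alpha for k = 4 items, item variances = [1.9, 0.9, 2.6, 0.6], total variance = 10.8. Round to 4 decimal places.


alpha = (k/(k-1)) * (1 - sum(s_i^2)/s_total^2)
sum(item variances) = 6.0
k/(k-1) = 4/3 = 1.333333
1 - 6.0/10.8 = 1 - 0.555556 = 0.444444
alpha = 1.333333 * 0.444444
= 0.5926


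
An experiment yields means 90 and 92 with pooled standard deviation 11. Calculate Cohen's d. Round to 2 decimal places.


Cohen's d = (M1 - M2) / S_pooled
= (90 - 92) / 11
= -2 / 11
= -0.18


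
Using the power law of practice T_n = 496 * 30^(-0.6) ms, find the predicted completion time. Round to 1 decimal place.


T_n = 496 * 30^(-0.6)
30^(-0.6) = 0.129935
T_n = 496 * 0.129935
= 64.4 ms


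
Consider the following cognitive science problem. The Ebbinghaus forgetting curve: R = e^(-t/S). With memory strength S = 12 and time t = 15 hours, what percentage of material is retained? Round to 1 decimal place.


R = e^(-t/S)
-t/S = -15/12 = -1.25
R = e^(-1.25) = 0.286505
Percentage = 0.286505 * 100
= 28.7


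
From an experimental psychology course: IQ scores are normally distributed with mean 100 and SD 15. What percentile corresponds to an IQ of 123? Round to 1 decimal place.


z = (IQ - mean) / SD
z = (123 - 100) / 15 = 1.5333
Percentile = Phi(1.5333) * 100
Phi(1.5333) = 0.937399
= 93.7


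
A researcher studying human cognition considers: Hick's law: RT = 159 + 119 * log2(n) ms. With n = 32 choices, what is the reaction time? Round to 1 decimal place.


RT = 159 + 119 * log2(32)
log2(32) = 5.0
RT = 159 + 119 * 5.0
= 159 + 595.0
= 754.0 ms


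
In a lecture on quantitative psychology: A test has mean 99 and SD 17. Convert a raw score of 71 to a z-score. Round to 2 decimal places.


z = (X - mu) / sigma
= (71 - 99) / 17
= -28 / 17
= -1.65


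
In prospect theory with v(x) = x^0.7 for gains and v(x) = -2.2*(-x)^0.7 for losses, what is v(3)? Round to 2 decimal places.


Since x = 3 >= 0, use v(x) = x^0.7
3^0.7 = 2.1577
v(3) = 2.16


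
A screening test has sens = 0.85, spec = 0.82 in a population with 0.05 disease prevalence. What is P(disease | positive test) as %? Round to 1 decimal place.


PPV = (sens * prev) / (sens * prev + (1-spec) * (1-prev))
Numerator = 0.85 * 0.05 = 0.0425
P(positive and no disease) = (1 - spec) * (1 - prev) = (1 - 0.82) * (1 - 0.05) = 0.171
Denominator = 0.0425 + 0.171 = 0.2135
PPV = 0.0425 / 0.2135 = 0.199063
As percentage = 19.9


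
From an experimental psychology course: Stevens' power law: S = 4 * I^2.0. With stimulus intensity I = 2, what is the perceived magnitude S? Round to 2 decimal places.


S = 4 * 2^2.0
2^2.0 = 4.0
S = 4 * 4.0
= 16.00


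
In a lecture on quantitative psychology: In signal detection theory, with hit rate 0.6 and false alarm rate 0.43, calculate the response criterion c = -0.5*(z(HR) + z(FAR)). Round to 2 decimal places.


c = -0.5 * (z(HR) + z(FAR))
z(0.6) = 0.2533
z(0.43) = -0.1764
c = -0.5 * (0.2533 + -0.1764)
= -0.5 * 0.0769
= -0.04


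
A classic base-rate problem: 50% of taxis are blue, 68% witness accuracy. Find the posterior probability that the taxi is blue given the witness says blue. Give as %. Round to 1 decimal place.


P(blue | says blue) = P(says blue | blue)*P(blue) / [P(says blue | blue)*P(blue) + P(says blue | not blue)*P(not blue)]
Numerator = 0.68 * 0.5 = 0.34
False identification = 0.32 * 0.5 = 0.16
P = 0.34 / (0.34 + 0.16)
= 0.34 / 0.5
As percentage = 68.0


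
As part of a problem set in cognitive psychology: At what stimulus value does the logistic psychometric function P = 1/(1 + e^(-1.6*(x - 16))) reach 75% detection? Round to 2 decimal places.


At P = 0.75: 0.75 = 1/(1 + e^(-k*(x-x0)))
Solving: e^(-k*(x-x0)) = 1/3
x = x0 + ln(3)/k
ln(3) = 1.0986
x = 16 + 1.0986/1.6
= 16 + 0.6866
= 16.69


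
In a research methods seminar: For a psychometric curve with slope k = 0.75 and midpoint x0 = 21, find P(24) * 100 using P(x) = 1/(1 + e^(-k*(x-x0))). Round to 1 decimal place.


P(x) = 1/(1 + e^(-0.75*(24 - 21)))
Exponent = -0.75 * 3 = -2.25
e^(-2.25) = 0.105399
P = 1/(1 + 0.105399) = 0.904651
Percentage = 90.5


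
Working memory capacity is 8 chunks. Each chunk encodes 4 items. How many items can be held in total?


Total items = chunks * items_per_chunk
= 8 * 4
= 32


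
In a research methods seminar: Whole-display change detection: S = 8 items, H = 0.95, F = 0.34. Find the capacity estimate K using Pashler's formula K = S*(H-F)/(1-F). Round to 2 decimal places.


K = S * (H - F) / (1 - F)
H - F = 0.61
1 - F = 0.66
K = 8 * 0.61 / 0.66
= 7.39


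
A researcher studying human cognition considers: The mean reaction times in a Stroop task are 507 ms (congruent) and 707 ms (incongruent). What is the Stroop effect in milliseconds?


Stroop effect = RT(incongruent) - RT(congruent)
= 707 - 507
= 200 ms


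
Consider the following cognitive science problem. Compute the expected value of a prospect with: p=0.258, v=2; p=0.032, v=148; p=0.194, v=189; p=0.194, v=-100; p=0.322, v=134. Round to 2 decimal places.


EU = sum(p_i * v_i)
0.258 * 2 = 0.516
0.032 * 148 = 4.736
0.194 * 189 = 36.666
0.194 * -100 = -19.4
0.322 * 134 = 43.148
EU = 0.516 + 4.736 + 36.666 + -19.4 + 43.148
= 65.67


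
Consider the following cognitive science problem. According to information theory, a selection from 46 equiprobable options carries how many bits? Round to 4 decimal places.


H = log2(n)
H = log2(46)
= 5.5236


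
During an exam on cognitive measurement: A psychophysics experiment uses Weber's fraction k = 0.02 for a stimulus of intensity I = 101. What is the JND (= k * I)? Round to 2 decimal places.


JND = k * I
JND = 0.02 * 101
= 2.02


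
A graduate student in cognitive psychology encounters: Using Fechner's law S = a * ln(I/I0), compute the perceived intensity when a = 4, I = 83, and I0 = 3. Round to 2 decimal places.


S = 4 * ln(83/3)
I/I0 = 27.666667
ln(27.666667) = 3.3202
S = 4 * 3.3202
= 13.28


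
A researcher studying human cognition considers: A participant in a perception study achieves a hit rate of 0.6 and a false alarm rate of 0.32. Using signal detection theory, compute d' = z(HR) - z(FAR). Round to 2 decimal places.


d' = z(HR) - z(FAR)
z(0.6) = 0.2533
z(0.32) = -0.4677
d' = 0.2533 - -0.4677
= 0.72


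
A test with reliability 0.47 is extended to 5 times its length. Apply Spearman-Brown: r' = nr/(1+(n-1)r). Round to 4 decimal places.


r_new = n*r / (1 + (n-1)*r)
Numerator = 5 * 0.47 = 2.35
Denominator = 1 + 4 * 0.47 = 2.88
r_new = 2.35 / 2.88
= 0.8160


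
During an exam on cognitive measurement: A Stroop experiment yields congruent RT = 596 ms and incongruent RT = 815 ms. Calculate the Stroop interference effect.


Stroop effect = RT(incongruent) - RT(congruent)
= 815 - 596
= 219 ms


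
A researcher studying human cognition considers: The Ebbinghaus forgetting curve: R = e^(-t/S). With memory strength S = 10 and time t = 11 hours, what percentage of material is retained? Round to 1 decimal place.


R = e^(-t/S)
-t/S = -11/10 = -1.1
R = e^(-1.1) = 0.332871
Percentage = 0.332871 * 100
= 33.3


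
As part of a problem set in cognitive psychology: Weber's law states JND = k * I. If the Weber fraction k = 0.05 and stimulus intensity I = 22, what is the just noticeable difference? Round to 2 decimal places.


JND = k * I
JND = 0.05 * 22
= 1.10


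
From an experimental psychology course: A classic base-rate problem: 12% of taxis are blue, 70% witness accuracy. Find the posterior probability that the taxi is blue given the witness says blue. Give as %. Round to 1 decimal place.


P(blue | says blue) = P(says blue | blue)*P(blue) / [P(says blue | blue)*P(blue) + P(says blue | not blue)*P(not blue)]
Numerator = 0.7 * 0.12 = 0.084
False identification = 0.3 * 0.88 = 0.264
P = 0.084 / (0.084 + 0.264)
= 0.084 / 0.348
As percentage = 24.1


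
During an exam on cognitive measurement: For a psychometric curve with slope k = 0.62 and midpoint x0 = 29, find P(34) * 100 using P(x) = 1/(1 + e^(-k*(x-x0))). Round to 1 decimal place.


P(x) = 1/(1 + e^(-0.62*(34 - 29)))
Exponent = -0.62 * 5 = -3.1
e^(-3.1) = 0.045049
P = 1/(1 + 0.045049) = 0.956893
Percentage = 95.7


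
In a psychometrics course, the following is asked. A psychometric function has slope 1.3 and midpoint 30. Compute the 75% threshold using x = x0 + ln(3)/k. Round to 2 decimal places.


At P = 0.75: 0.75 = 1/(1 + e^(-k*(x-x0)))
Solving: e^(-k*(x-x0)) = 1/3
x = x0 + ln(3)/k
ln(3) = 1.0986
x = 30 + 1.0986/1.3
= 30 + 0.8451
= 30.85


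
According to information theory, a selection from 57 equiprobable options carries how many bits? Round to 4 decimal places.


H = log2(n)
H = log2(57)
= 5.8329


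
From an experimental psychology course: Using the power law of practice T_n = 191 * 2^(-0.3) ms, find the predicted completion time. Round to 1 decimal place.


T_n = 191 * 2^(-0.3)
2^(-0.3) = 0.812252
T_n = 191 * 0.812252
= 155.1 ms


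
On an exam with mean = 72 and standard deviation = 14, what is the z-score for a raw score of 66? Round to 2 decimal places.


z = (X - mu) / sigma
= (66 - 72) / 14
= -6 / 14
= -0.43


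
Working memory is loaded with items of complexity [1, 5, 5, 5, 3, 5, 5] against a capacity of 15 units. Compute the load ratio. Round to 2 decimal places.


Total complexity = 1 + 5 + 5 + 5 + 3 + 5 + 5 = 29
Load = total / capacity = 29 / 15
= 1.93


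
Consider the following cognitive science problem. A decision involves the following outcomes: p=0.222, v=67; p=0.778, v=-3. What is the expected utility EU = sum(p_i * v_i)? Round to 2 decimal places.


EU = sum(p_i * v_i)
0.222 * 67 = 14.874
0.778 * -3 = -2.334
EU = 14.874 + -2.334
= 12.54


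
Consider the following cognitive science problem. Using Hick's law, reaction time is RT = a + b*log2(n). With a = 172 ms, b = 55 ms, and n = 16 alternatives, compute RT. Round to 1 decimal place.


RT = 172 + 55 * log2(16)
log2(16) = 4.0
RT = 172 + 55 * 4.0
= 172 + 220.0
= 392.0 ms


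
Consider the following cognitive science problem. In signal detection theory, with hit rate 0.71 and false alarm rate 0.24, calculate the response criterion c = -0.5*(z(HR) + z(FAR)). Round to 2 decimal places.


c = -0.5 * (z(HR) + z(FAR))
z(0.71) = 0.5534
z(0.24) = -0.7063
c = -0.5 * (0.5534 + -0.7063)
= -0.5 * -0.1529
= 0.08


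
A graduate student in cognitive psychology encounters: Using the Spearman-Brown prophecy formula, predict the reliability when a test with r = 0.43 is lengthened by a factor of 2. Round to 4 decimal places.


r_new = n*r / (1 + (n-1)*r)
Numerator = 2 * 0.43 = 0.86
Denominator = 1 + 1 * 0.43 = 1.43
r_new = 0.86 / 1.43
= 0.6014


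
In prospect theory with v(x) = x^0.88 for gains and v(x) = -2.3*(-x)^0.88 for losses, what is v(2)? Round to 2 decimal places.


Since x = 2 >= 0, use v(x) = x^0.88
2^0.88 = 1.8404
v(2) = 1.84


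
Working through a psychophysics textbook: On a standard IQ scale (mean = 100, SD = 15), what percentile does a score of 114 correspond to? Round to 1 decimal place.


z = (IQ - mean) / SD
z = (114 - 100) / 15 = 0.9333
Percentile = Phi(0.9333) * 100
Phi(0.9333) = 0.824667
= 82.5


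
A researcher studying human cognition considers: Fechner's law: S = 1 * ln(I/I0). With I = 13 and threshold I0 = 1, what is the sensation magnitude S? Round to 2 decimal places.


S = 1 * ln(13/1)
I/I0 = 13.0
ln(13.0) = 2.5649
S = 1 * 2.5649
= 2.56


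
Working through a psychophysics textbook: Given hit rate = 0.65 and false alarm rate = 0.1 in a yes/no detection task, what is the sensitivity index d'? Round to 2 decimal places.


d' = z(HR) - z(FAR)
z(0.65) = 0.3853
z(0.1) = -1.2816
d' = 0.3853 - -1.2816
= 1.67


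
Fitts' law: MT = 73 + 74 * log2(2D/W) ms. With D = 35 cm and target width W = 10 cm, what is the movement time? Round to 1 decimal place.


MT = 73 + 74 * log2(2*35/10)
2D/W = 7.0
log2(7.0) = 2.8074
MT = 73 + 74 * 2.8074
= 280.7 ms


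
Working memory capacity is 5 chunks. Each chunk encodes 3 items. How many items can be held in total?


Total items = chunks * items_per_chunk
= 5 * 3
= 15


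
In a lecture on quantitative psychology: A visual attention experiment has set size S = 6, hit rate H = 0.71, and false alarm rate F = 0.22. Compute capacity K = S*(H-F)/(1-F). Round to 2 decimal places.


K = S * (H - F) / (1 - F)
H - F = 0.49
1 - F = 0.78
K = 6 * 0.49 / 0.78
= 3.77


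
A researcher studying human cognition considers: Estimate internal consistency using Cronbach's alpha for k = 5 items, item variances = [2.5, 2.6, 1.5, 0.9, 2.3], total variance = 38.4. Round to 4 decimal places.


alpha = (k/(k-1)) * (1 - sum(s_i^2)/s_total^2)
sum(item variances) = 9.8
k/(k-1) = 5/4 = 1.25
1 - 9.8/38.4 = 1 - 0.255208 = 0.744792
alpha = 1.25 * 0.744792
= 0.9310


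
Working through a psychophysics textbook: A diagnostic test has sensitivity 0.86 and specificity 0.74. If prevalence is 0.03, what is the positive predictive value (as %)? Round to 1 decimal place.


PPV = (sens * prev) / (sens * prev + (1-spec) * (1-prev))
Numerator = 0.86 * 0.03 = 0.0258
P(positive and no disease) = (1 - spec) * (1 - prev) = (1 - 0.74) * (1 - 0.03) = 0.2522
Denominator = 0.0258 + 0.2522 = 0.278
PPV = 0.0258 / 0.278 = 0.092806
As percentage = 9.3


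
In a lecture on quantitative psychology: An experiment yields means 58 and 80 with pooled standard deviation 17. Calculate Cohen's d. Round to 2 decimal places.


Cohen's d = (M1 - M2) / S_pooled
= (58 - 80) / 17
= -22 / 17
= -1.29


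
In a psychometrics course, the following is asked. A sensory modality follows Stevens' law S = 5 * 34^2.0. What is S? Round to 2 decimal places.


S = 5 * 34^2.0
34^2.0 = 1156.0
S = 5 * 1156.0
= 5780.00


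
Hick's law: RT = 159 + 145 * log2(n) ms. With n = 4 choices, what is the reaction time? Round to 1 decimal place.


RT = 159 + 145 * log2(4)
log2(4) = 2.0
RT = 159 + 145 * 2.0
= 159 + 290.0
= 449.0 ms


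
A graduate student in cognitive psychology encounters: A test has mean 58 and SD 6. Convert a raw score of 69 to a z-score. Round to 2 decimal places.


z = (X - mu) / sigma
= (69 - 58) / 6
= 11 / 6
= 1.83


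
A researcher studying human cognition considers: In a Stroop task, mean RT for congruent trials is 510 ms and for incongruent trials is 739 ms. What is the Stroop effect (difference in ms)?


Stroop effect = RT(incongruent) - RT(congruent)
= 739 - 510
= 229 ms


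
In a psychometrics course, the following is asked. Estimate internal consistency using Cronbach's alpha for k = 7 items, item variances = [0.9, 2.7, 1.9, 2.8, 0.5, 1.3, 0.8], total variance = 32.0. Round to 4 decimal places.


alpha = (k/(k-1)) * (1 - sum(s_i^2)/s_total^2)
sum(item variances) = 10.9
k/(k-1) = 7/6 = 1.166667
1 - 10.9/32.0 = 1 - 0.340625 = 0.659375
alpha = 1.166667 * 0.659375
= 0.7693


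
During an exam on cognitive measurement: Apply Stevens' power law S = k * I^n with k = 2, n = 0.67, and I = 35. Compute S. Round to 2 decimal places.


S = 2 * 35^0.67
35^0.67 = 10.8274
S = 2 * 10.8274
= 21.65


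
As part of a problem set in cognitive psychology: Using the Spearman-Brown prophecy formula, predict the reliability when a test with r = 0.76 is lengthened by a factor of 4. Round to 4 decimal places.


r_new = n*r / (1 + (n-1)*r)
Numerator = 4 * 0.76 = 3.04
Denominator = 1 + 3 * 0.76 = 3.28
r_new = 3.04 / 3.28
= 0.9268


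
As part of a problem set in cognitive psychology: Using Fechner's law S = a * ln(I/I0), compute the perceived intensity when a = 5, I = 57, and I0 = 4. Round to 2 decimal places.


S = 5 * ln(57/4)
I/I0 = 14.25
ln(14.25) = 2.6568
S = 5 * 2.6568
= 13.28


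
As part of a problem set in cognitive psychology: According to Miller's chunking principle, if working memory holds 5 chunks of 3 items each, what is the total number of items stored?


Total items = chunks * items_per_chunk
= 5 * 3
= 15


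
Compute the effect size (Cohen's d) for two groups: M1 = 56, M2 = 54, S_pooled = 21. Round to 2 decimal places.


Cohen's d = (M1 - M2) / S_pooled
= (56 - 54) / 21
= 2 / 21
= 0.10


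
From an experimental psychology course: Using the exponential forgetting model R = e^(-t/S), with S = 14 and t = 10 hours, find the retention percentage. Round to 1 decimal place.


R = e^(-t/S)
-t/S = -10/14 = -0.714286
R = e^(-0.714286) = 0.489542
Percentage = 0.489542 * 100
= 49.0


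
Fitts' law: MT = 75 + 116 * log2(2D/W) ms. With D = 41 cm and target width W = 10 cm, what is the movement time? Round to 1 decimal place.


MT = 75 + 116 * log2(2*41/10)
2D/W = 8.2
log2(8.2) = 3.0356
MT = 75 + 116 * 3.0356
= 427.1 ms


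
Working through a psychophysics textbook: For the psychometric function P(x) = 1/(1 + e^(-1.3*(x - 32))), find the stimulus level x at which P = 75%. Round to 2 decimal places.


At P = 0.75: 0.75 = 1/(1 + e^(-k*(x-x0)))
Solving: e^(-k*(x-x0)) = 1/3
x = x0 + ln(3)/k
ln(3) = 1.0986
x = 32 + 1.0986/1.3
= 32 + 0.8451
= 32.85


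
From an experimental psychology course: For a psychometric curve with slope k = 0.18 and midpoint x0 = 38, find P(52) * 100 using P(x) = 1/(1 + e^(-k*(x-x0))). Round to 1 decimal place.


P(x) = 1/(1 + e^(-0.18*(52 - 38)))
Exponent = -0.18 * 14 = -2.52
e^(-2.52) = 0.08046
P = 1/(1 + 0.08046) = 0.925532
Percentage = 92.6


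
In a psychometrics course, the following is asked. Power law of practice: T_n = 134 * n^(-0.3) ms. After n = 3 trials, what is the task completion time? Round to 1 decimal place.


T_n = 134 * 3^(-0.3)
3^(-0.3) = 0.719223
T_n = 134 * 0.719223
= 96.4 ms


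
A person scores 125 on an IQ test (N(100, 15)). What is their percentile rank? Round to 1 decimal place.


z = (IQ - mean) / SD
z = (125 - 100) / 15 = 1.6667
Percentile = Phi(1.6667) * 100
Phi(1.6667) = 0.952213
= 95.2


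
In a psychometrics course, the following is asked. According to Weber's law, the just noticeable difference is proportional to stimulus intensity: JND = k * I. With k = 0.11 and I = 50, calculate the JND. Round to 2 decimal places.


JND = k * I
JND = 0.11 * 50
= 5.50


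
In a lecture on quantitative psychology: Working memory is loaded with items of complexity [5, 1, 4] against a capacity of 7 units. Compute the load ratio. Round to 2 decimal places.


Total complexity = 5 + 1 + 4 = 10
Load = total / capacity = 10 / 7
= 1.43
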